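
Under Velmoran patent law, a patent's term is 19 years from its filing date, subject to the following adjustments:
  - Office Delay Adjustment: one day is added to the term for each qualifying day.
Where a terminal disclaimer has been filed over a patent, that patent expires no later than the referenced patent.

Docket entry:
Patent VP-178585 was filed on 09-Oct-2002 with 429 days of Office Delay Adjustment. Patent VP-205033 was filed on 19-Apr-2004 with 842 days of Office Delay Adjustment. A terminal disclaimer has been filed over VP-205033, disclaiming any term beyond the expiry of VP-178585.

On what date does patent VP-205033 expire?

2022-12-12

Natural term of VP-205033:
  Base: filing + 19 years → 19 April 2023.
  Office Delay Adjustment: +842 days → 8 August 2025.
Expiry of referenced patent VP-178585:
  Base: filing + 19 years → 9 October 2021.
  Office Delay Adjustment: +429 days → 12 December 2022.
Terminal disclaimer: VP-205033 expires on the earlier of 8 August 2025 and 12 December 2022.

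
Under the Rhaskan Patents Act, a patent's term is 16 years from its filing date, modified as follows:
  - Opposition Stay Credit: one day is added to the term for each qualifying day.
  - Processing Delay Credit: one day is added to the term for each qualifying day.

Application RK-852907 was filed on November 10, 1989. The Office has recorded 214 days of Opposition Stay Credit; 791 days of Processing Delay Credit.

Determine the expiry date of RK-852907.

August 11, 2008

Base term: filing date + 16 years → 10 November 2005.
Opposition Stay Credit: +214 days → 12 June 2006.
Processing Delay Credit: +791 days → 11 August 2008.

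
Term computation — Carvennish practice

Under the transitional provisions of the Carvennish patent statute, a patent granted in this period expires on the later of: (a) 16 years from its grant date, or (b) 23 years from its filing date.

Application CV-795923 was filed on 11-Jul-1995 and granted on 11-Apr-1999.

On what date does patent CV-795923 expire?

2018-07-11

(a) grant + 16 years → 11 April 2015.
(b) filing + 23 years → 11 July 2018.
Later of the two: 11 July 2018.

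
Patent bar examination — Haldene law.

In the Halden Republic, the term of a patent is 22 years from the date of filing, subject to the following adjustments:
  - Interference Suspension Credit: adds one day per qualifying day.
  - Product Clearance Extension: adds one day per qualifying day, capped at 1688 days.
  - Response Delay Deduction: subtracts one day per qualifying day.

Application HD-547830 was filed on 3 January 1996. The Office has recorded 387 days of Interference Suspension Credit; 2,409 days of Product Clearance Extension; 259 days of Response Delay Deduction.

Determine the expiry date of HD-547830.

Base term: filing date + 22 years → 3 January 2018.
Interference Suspension Credit: +387 days → 25 January 2019.
Product Clearance Extension: 2409 days claimed exceeds the 1688-day cap, so +1688 days → 9 September 2023.
Response Delay Deduction: −259 days → 24 December 2022.

December 24, 2022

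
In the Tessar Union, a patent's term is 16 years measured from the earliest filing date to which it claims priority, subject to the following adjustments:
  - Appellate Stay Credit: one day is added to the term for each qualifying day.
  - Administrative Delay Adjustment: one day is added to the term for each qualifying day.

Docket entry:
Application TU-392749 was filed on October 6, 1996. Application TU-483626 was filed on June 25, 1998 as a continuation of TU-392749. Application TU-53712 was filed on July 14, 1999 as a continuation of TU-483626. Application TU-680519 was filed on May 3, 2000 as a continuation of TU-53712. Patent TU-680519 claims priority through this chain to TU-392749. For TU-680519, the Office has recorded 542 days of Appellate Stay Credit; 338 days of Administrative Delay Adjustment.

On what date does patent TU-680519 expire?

Earliest priority filing: 6 October 1996.
Base term: 6 October 1996 + 16 years → 6 October 2012.
Appellate Stay Credit: +542 days → 1 April 2014.
Administrative Delay Adjustment: +338 days → 5 March 2015.

2015-03-05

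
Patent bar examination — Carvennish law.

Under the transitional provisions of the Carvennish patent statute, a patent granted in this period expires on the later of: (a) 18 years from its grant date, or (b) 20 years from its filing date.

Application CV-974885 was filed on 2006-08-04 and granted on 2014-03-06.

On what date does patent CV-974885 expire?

(a) grant + 18 years → 6 March 2032.
(b) filing + 20 years → 4 August 2026.
Later of the two: 6 March 2032.

March 6, 2032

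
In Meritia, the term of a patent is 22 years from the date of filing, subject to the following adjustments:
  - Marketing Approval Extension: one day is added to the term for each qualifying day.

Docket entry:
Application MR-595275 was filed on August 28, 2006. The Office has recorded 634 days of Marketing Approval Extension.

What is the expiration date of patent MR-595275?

Base term: filing date + 22 years → 28 August 2028.
Marketing Approval Extension: +634 days → 24 May 2030.

May 24, 2030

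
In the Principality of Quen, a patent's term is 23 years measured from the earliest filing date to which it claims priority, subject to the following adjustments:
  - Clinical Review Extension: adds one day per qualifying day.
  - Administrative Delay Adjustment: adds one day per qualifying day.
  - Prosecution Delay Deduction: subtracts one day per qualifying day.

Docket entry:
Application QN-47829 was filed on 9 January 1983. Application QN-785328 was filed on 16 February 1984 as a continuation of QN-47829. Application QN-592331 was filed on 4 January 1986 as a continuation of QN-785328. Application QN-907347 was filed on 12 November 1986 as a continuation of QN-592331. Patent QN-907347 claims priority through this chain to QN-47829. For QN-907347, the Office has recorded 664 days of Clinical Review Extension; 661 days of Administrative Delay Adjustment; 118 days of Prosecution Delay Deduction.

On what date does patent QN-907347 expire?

Earliest priority filing: 9 January 1983.
Base term: 9 January 1983 + 23 years → 9 January 2006.
Clinical Review Extension: +664 days → 4 November 2007.
Administrative Delay Adjustment: +661 days → 26 August 2009.
Prosecution Delay Deduction: −118 days → 30 April 2009.

2009-04-30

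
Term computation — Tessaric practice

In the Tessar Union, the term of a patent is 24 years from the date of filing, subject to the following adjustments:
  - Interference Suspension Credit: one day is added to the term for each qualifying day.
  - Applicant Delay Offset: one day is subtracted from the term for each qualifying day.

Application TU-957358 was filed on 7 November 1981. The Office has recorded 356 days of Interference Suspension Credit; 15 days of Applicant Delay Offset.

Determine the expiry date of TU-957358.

2006-10-14

Base term: filing date + 24 years → 7 November 2005.
Interference Suspension Credit: +356 days → 29 October 2006.
Applicant Delay Offset: −15 days → 14 October 2006.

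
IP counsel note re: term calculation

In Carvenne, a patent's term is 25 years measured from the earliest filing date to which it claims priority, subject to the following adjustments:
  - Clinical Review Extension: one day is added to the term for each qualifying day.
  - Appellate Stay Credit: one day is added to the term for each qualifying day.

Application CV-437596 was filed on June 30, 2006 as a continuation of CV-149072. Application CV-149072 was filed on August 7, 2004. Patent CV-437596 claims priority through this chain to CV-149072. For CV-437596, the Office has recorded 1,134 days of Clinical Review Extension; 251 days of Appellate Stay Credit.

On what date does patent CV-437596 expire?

2033-05-23

Earliest priority filing: 7 August 2004.
Base term: 7 August 2004 + 25 years → 7 August 2029.
Clinical Review Extension: +1134 days → 14 September 2032.
Appellate Stay Credit: +251 days → 23 May 2033.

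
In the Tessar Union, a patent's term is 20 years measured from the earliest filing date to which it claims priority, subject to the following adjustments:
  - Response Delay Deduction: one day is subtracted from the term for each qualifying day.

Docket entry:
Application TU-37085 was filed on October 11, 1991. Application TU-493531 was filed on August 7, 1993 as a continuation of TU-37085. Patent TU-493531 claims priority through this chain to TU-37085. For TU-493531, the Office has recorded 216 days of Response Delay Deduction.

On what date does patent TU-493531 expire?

March 9, 2011

Earliest priority filing: 11 October 1991.
Base term: 11 October 1991 + 20 years → 11 October 2011.
Response Delay Deduction: −216 days → 9 March 2011.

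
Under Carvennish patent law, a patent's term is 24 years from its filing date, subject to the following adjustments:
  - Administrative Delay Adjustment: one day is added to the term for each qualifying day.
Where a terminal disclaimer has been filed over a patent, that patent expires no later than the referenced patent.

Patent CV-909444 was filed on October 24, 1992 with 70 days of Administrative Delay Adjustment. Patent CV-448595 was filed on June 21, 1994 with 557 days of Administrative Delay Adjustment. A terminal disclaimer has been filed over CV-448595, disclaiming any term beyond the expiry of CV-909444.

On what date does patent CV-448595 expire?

January 2, 2017

Natural term of CV-448595:
  Base: filing + 24 years → 21 June 2018.
  Administrative Delay Adjustment: +557 days → 30 December 2019.
Expiry of referenced patent CV-909444:
  Base: filing + 24 years → 24 October 2016.
  Administrative Delay Adjustment: +70 days → 2 January 2017.
Terminal disclaimer: CV-448595 expires on the earlier of 30 December 2019 and 2 January 2017.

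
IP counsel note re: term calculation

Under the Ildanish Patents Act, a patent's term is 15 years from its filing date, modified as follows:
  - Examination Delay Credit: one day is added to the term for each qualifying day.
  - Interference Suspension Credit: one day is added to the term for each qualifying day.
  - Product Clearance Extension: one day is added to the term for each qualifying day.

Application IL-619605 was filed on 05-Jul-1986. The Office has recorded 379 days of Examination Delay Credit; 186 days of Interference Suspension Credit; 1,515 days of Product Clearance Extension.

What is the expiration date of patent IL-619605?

2007-03-16

Base term: filing date + 15 years → 5 July 2001.
Examination Delay Credit: +379 days → 19 July 2002.
Interference Suspension Credit: +186 days → 21 January 2003.
Product Clearance Extension: +1515 days → 16 March 2007.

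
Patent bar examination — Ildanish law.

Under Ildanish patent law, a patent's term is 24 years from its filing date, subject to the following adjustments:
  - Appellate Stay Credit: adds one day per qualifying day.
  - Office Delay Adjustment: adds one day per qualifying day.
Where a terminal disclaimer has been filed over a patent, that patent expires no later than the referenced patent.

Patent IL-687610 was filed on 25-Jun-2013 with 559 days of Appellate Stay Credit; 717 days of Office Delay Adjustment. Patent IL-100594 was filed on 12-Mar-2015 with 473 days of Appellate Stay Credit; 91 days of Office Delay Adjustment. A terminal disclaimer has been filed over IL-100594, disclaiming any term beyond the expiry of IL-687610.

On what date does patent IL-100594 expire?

Natural term of IL-100594:
  Base: filing + 24 years → 12 March 2039.
  Appellate Stay Credit: +473 days → 27 June 2040.
  Office Delay Adjustment: +91 days → 26 September 2040.
Expiry of referenced patent IL-687610:
  Base: filing + 24 years → 25 June 2037.
  Appellate Stay Credit: +559 days → 5 January 2039.
  Office Delay Adjustment: +717 days → 22 December 2040.
Terminal disclaimer: IL-100594 expires on the earlier of 26 September 2040 and 22 December 2040.

2040-09-26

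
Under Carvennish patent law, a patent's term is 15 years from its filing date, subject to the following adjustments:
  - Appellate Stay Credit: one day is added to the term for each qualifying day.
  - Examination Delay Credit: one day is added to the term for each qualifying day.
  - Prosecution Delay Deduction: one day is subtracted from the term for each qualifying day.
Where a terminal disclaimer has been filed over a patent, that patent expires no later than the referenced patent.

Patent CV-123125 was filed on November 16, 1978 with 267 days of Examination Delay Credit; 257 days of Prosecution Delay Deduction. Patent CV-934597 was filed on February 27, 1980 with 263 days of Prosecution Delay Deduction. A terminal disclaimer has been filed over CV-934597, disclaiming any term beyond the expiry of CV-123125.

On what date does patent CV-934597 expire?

November 26, 1993

Natural term of CV-934597:
  Base: filing + 15 years → 27 February 1995.
  Prosecution Delay Deduction: −263 days → 9 June 1994.
Expiry of referenced patent CV-123125:
  Base: filing + 15 years → 16 November 1993.
  Examination Delay Credit: +267 days → 10 August 1994.
  Prosecution Delay Deduction: −257 days → 26 November 1993.
Terminal disclaimer: CV-934597 expires on the earlier of 9 June 1994 and 26 November 1993.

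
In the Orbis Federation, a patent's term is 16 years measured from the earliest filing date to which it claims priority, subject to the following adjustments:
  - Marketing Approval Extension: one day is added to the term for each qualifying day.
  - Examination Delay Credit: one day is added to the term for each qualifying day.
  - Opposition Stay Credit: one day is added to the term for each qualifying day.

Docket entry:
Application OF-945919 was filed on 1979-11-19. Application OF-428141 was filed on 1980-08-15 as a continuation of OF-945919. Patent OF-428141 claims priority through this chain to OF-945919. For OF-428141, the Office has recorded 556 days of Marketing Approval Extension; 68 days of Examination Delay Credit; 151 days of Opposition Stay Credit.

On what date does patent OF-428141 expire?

Earliest priority filing: 19 November 1979.
Base term: 19 November 1979 + 16 years → 19 November 1995.
Marketing Approval Extension: +556 days → 28 May 1997.
Examination Delay Credit: +68 days → 4 August 1997.
Opposition Stay Credit: +151 days → 2 January 1998.

January 2, 1998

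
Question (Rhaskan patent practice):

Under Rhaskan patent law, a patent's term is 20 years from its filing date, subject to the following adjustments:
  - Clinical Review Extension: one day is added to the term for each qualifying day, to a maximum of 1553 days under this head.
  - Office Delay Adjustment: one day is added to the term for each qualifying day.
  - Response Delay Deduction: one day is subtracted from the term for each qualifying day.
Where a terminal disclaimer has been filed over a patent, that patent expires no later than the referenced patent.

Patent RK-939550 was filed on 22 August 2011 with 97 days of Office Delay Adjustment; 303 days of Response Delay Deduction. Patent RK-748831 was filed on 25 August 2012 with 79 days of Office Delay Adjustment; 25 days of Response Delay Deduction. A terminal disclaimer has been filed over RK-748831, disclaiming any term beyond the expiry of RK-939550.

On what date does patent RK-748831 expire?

Natural term of RK-748831:
  Base: filing + 20 years → 25 August 2032.
  Office Delay Adjustment: +79 days → 12 November 2032.
  Response Delay Deduction: −25 days → 18 October 2032.
Expiry of referenced patent RK-939550:
  Base: filing + 20 years → 22 August 2031.
  Office Delay Adjustment: +97 days → 27 November 2031.
  Response Delay Deduction: −303 days → 28 January 2031.
Terminal disclaimer: RK-748831 expires on the earlier of 18 October 2032 and 28 January 2031.

2031-01-28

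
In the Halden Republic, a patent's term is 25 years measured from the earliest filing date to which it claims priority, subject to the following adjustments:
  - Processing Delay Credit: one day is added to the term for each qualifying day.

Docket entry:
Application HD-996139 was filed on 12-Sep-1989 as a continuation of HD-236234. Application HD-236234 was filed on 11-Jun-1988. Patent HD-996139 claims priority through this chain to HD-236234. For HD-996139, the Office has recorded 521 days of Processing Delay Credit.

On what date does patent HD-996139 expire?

Earliest priority filing: 11 June 1988.
Base term: 11 June 1988 + 25 years → 11 June 2013.
Processing Delay Credit: +521 days → 14 November 2014.

2014-11-14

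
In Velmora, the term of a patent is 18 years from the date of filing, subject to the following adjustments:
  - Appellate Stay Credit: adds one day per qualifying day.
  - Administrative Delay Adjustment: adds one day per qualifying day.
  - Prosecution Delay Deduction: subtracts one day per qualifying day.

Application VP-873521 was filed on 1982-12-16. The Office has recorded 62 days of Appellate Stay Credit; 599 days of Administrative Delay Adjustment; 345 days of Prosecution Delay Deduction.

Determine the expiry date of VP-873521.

Base term: filing date + 18 years → 16 December 2000.
Appellate Stay Credit: +62 days → 16 February 2001.
Administrative Delay Adjustment: +599 days → 8 October 2002.
Prosecution Delay Deduction: −345 days → 28 October 2001.

2001-10-28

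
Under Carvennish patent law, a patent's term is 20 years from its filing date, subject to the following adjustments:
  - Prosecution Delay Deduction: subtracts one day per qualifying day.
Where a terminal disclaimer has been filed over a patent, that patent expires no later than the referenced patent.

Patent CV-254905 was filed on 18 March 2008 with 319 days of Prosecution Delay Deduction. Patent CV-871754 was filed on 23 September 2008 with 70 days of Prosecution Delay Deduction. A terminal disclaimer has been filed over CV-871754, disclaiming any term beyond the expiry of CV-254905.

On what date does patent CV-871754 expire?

Natural term of CV-871754:
  Base: filing + 20 years → 23 September 2028.
  Prosecution Delay Deduction: −70 days → 15 July 2028.
Expiry of referenced patent CV-254905:
  Base: filing + 20 years → 18 March 2028.
  Prosecution Delay Deduction: −319 days → 4 May 2027.
Terminal disclaimer: CV-871754 expires on the earlier of 15 July 2028 and 4 May 2027.

2027-05-04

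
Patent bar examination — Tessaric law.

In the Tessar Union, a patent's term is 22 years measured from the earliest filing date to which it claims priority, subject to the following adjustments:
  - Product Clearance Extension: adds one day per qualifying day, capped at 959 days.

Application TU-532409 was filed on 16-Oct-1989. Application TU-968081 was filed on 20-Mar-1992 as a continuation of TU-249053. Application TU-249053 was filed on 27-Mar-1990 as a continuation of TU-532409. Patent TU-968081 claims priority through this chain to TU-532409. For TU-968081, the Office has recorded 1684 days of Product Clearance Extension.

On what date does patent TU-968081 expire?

2014-06-01

Earliest priority filing: 16 October 1989.
Base term: 16 October 1989 + 22 years → 16 October 2011.
Product Clearance Extension: 1684 days claimed exceeds the 959-day cap, so +959 days → 1 June 2014.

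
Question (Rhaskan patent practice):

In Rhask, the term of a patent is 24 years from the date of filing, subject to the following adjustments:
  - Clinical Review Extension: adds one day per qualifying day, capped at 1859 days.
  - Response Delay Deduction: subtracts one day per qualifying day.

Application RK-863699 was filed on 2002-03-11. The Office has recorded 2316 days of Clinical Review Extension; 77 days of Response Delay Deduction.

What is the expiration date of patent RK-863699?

Base term: filing date + 24 years → 11 March 2026.
Clinical Review Extension: 2316 days claimed exceeds the 1859-day cap, so +1859 days → 13 April 2031.
Response Delay Deduction: −77 days → 26 January 2031.

January 26, 2031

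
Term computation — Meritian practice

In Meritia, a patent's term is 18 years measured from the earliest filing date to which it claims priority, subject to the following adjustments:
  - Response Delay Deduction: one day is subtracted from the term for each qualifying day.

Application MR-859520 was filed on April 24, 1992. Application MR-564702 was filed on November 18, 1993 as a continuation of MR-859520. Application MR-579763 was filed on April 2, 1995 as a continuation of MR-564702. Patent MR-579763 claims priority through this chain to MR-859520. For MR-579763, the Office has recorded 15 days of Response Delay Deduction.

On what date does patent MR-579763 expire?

Earliest priority filing: 24 April 1992.
Base term: 24 April 1992 + 18 years → 24 April 2010.
Response Delay Deduction: −15 days → 9 April 2010.

2010-04-09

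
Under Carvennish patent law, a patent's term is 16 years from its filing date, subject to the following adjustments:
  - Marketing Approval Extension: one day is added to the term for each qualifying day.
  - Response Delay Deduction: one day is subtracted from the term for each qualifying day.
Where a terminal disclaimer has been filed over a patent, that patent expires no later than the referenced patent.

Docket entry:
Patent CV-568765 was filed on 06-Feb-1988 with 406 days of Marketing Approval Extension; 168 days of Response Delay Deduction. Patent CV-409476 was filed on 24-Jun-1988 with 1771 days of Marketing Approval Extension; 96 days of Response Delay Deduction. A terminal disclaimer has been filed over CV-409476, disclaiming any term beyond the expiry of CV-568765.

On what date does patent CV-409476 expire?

Natural term of CV-409476:
  Base: filing + 16 years → 24 June 2004.
  Marketing Approval Extension: +1771 days → 30 April 2009.
  Response Delay Deduction: −96 days → 24 January 2009.
Expiry of referenced patent CV-568765:
  Base: filing + 16 years → 6 February 2004.
  Marketing Approval Extension: +406 days → 18 March 2005.
  Response Delay Deduction: −168 days → 1 October 2004.
Terminal disclaimer: CV-409476 expires on the earlier of 24 January 2009 and 1 October 2004.

October 1, 2004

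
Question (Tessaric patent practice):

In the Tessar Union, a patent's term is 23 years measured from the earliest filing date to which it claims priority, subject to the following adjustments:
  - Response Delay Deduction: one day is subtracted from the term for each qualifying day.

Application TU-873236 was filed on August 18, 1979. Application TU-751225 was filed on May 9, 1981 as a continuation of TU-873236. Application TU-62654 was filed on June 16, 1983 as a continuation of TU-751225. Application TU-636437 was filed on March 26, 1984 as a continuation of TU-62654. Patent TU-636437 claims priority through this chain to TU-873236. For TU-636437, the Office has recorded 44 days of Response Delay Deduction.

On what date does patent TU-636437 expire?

Earliest priority filing: 18 August 1979.
Base term: 18 August 1979 + 23 years → 18 August 2002.
Response Delay Deduction: −44 days → 5 July 2002.

2002-07-05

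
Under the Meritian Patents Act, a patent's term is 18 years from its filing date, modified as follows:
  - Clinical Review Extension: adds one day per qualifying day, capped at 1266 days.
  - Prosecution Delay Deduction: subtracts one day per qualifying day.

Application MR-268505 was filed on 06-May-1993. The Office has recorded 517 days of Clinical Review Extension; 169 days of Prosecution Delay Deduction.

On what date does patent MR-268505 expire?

Base term: filing date + 18 years → 6 May 2011.
Clinical Review Extension: 517 days (within the 1266-day cap) → +517 days → 4 October 2012.
Prosecution Delay Deduction: −169 days → 18 April 2012.

2012-04-18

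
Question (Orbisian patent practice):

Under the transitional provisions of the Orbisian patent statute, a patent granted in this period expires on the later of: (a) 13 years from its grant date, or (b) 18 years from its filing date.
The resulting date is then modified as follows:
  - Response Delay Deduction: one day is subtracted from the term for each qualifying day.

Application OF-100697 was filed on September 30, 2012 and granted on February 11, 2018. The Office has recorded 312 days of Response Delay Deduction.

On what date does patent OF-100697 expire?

(a) grant + 13 years → 11 February 2031.
(b) filing + 18 years → 30 September 2030.
Later of the two: 11 February 2031.
Response Delay Deduction: −312 days → 5 April 2030.

2030-04-05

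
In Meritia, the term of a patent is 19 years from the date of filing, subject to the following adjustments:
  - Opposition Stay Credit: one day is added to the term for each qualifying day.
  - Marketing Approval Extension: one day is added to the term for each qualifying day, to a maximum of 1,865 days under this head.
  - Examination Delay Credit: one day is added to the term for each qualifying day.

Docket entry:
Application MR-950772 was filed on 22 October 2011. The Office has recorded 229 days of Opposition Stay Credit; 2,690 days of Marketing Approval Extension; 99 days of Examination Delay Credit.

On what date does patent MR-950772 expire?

Base term: filing date + 19 years → 22 October 2030.
Opposition Stay Credit: +229 days → 8 June 2031.
Marketing Approval Extension: 2690 days claimed exceeds the 1865-day cap, so +1865 days → 16 July 2036.
Examination Delay Credit: +99 days → 23 October 2036.

2036-10-23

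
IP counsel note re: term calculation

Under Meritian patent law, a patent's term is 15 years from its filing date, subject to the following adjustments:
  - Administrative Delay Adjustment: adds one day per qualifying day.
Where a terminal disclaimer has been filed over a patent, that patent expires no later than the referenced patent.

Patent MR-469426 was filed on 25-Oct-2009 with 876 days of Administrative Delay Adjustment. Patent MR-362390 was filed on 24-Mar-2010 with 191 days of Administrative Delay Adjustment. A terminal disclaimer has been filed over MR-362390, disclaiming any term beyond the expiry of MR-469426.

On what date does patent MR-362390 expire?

2025-10-01

Natural term of MR-362390:
  Base: filing + 15 years → 24 March 2025.
  Administrative Delay Adjustment: +191 days → 1 October 2025.
Expiry of referenced patent MR-469426:
  Base: filing + 15 years → 25 October 2024.
  Administrative Delay Adjustment: +876 days → 20 March 2027.
Terminal disclaimer: MR-362390 expires on the earlier of 1 October 2025 and 20 March 2027.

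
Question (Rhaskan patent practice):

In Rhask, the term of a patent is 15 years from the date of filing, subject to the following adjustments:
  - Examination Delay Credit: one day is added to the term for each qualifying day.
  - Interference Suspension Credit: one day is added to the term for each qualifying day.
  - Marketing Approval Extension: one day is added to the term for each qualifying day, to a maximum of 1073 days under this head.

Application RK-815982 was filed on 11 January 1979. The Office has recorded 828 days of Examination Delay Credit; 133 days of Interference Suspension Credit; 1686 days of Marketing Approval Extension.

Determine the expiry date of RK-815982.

Base term: filing date + 15 years → 11 January 1994.
Examination Delay Credit: +828 days → 18 April 1996.
Interference Suspension Credit: +133 days → 29 August 1996.
Marketing Approval Extension: 1686 days claimed exceeds the 1073-day cap, so +1073 days → 7 August 1999.

August 7, 1999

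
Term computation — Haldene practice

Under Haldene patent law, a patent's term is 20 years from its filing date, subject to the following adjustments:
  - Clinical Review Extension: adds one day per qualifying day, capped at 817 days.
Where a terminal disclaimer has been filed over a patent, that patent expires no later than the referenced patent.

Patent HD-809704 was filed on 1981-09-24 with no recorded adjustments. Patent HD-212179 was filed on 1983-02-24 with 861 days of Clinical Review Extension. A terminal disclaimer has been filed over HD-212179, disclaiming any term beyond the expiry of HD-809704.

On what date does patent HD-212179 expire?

Natural term of HD-212179:
  Base: filing + 20 years → 24 February 2003.
  Clinical Review Extension: 861 days claimed exceeds the 817-day cap, so +817 days → 21 May 2005.
Expiry of referenced patent HD-809704:
  Base: filing + 20 years → 24 September 2001.
Terminal disclaimer: HD-212179 expires on the earlier of 21 May 2005 and 24 September 2001.

September 24, 2001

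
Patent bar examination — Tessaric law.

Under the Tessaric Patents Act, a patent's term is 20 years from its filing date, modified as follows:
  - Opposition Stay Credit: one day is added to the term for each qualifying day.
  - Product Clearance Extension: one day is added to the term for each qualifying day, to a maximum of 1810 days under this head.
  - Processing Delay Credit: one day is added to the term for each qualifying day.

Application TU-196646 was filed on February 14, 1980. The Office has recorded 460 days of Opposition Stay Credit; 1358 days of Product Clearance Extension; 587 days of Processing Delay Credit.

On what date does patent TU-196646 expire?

2006-09-15

Base term: filing date + 20 years → 14 February 2000.
Opposition Stay Credit: +460 days → 19 May 2001.
Product Clearance Extension: 1358 days (within the 1810-day cap) → +1358 days → 5 February 2005.
Processing Delay Credit: +587 days → 15 September 2006.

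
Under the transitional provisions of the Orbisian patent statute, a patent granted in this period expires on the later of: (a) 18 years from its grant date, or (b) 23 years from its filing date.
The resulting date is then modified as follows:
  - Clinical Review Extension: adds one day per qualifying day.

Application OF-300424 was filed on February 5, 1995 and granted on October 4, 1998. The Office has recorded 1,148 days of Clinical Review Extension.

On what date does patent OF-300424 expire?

2021-03-29

(a) grant + 18 years → 4 October 2016.
(b) filing + 23 years → 5 February 2018.
Later of the two: 5 February 2018.
Clinical Review Extension: +1148 days → 29 March 2021.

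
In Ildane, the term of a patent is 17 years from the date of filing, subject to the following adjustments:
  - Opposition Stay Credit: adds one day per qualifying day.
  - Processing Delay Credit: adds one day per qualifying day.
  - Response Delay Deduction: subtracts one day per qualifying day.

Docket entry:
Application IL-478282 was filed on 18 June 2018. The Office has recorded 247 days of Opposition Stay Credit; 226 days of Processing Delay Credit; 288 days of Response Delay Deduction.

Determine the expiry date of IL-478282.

Base term: filing date + 17 years → 18 June 2035.
Opposition Stay Credit: +247 days → 20 February 2036.
Processing Delay Credit: +226 days → 3 October 2036.
Response Delay Deduction: −288 days → 20 December 2035.

December 20, 2035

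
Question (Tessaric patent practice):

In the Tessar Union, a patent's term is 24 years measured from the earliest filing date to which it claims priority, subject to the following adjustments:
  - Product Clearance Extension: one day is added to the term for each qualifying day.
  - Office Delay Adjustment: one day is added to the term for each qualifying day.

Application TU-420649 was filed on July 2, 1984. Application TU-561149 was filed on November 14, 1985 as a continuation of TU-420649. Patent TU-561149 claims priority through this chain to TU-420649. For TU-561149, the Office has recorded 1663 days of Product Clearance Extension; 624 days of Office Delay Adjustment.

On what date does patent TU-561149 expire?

Earliest priority filing: 2 July 1984.
Base term: 2 July 1984 + 24 years → 2 July 2008.
Product Clearance Extension: +1663 days → 20 January 2013.
Office Delay Adjustment: +624 days → 6 October 2014.

2014-10-06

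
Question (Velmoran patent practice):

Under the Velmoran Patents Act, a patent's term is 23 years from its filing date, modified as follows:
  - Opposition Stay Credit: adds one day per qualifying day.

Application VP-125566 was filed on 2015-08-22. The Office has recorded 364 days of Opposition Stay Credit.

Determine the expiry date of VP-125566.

2039-08-21

Base term: filing date + 23 years → 22 August 2038.
Opposition Stay Credit: +364 days → 21 August 2039.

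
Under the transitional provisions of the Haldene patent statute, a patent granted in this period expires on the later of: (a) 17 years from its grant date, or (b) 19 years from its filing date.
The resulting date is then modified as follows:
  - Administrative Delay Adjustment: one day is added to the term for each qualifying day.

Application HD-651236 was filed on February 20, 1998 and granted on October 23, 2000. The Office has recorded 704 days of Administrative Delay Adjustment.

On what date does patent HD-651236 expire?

(a) grant + 17 years → 23 October 2017.
(b) filing + 19 years → 20 February 2017.
Later of the two: 23 October 2017.
Administrative Delay Adjustment: +704 days → 27 September 2019.

September 27, 2019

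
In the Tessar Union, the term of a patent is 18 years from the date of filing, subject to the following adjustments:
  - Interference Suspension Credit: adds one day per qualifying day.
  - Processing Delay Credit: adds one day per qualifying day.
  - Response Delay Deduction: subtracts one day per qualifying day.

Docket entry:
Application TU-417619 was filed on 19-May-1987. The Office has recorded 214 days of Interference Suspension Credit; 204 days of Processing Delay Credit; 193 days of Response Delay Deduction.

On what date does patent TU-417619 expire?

Base term: filing date + 18 years → 19 May 2005.
Interference Suspension Credit: +214 days → 19 December 2005.
Processing Delay Credit: +204 days → 11 July 2006.
Response Delay Deduction: −193 days → 30 December 2005.

December 30, 2005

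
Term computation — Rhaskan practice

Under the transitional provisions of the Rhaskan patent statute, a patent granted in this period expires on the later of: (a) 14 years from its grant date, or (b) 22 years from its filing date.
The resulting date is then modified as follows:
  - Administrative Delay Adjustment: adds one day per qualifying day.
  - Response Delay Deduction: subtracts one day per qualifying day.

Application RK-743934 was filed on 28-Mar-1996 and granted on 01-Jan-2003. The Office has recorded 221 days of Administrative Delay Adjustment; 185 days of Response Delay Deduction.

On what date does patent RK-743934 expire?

May 3, 2018

(a) grant + 14 years → 1 January 2017.
(b) filing + 22 years → 28 March 2018.
Later of the two: 28 March 2018.
Administrative Delay Adjustment: +221 days → 4 November 2018.
Response Delay Deduction: −185 days → 3 May 2018.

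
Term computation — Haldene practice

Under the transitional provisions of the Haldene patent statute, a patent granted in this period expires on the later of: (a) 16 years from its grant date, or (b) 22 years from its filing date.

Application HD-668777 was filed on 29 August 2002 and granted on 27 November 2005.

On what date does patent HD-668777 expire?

(a) grant + 16 years → 27 November 2021.
(b) filing + 22 years → 29 August 2024.
Later of the two: 29 August 2024.

August 29, 2024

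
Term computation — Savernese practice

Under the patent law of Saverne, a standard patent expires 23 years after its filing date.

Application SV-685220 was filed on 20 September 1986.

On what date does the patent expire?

2009-09-20

Filing date + 23 years → 20 September 2009.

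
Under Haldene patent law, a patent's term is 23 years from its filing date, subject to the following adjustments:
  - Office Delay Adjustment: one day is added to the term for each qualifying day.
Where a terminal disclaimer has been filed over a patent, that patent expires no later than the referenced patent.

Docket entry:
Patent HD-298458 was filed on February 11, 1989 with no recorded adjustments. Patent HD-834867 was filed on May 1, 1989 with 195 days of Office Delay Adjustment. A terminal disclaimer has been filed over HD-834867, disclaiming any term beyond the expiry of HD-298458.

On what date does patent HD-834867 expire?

February 11, 2012

Natural term of HD-834867:
  Base: filing + 23 years → 1 May 2012.
  Office Delay Adjustment: +195 days → 12 November 2012.
Expiry of referenced patent HD-298458:
  Base: filing + 23 years → 11 February 2012.
Terminal disclaimer: HD-834867 expires on the earlier of 12 November 2012 and 11 February 2012.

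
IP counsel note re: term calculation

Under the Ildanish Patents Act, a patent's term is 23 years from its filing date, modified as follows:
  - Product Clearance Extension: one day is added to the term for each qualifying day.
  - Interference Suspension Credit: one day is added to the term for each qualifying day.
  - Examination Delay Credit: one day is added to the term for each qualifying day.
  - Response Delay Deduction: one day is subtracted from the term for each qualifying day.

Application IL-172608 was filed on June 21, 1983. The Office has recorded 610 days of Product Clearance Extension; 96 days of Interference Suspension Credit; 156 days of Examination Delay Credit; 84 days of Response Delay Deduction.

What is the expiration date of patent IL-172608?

Base term: filing date + 23 years → 21 June 2006.
Product Clearance Extension: +610 days → 21 February 2008.
Interference Suspension Credit: +96 days → 27 May 2008.
Examination Delay Credit: +156 days → 30 October 2008.
Response Delay Deduction: −84 days → 7 August 2008.

August 7, 2008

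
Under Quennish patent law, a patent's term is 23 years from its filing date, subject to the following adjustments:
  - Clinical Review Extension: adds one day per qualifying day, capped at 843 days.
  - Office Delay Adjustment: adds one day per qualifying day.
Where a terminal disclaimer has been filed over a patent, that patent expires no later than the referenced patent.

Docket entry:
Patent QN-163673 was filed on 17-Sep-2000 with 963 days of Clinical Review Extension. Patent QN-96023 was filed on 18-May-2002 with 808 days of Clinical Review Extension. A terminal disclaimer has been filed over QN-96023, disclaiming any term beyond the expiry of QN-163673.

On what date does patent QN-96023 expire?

2026-01-07

Natural term of QN-96023:
  Base: filing + 23 years → 18 May 2025.
  Clinical Review Extension: 808 days (within the 843-day cap) → +808 days → 4 August 2027.
Expiry of referenced patent QN-163673:
  Base: filing + 23 years → 17 September 2023.
  Clinical Review Extension: 963 days claimed exceeds the 843-day cap, so +843 days → 7 January 2026.
Terminal disclaimer: QN-96023 expires on the earlier of 4 August 2027 and 7 January 2026.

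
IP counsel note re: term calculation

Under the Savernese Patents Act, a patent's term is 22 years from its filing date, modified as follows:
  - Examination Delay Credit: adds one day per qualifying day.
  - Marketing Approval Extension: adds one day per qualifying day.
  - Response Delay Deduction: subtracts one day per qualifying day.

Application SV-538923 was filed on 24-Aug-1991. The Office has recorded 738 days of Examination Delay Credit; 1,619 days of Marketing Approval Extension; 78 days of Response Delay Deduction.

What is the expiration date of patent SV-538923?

November 20, 2019

Base term: filing date + 22 years → 24 August 2013.
Examination Delay Credit: +738 days → 1 September 2015.
Marketing Approval Extension: +1619 days → 6 February 2020.
Response Delay Deduction: −78 days → 20 November 2019.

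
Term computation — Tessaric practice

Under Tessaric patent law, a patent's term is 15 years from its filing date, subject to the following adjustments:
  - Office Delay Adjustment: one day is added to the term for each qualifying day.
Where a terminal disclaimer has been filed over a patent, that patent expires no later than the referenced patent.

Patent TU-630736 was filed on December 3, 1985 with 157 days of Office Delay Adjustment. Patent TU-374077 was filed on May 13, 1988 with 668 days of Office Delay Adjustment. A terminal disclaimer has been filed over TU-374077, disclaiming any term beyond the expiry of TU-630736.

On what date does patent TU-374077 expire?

Natural term of TU-374077:
  Base: filing + 15 years → 13 May 2003.
  Office Delay Adjustment: +668 days → 11 March 2005.
Expiry of referenced patent TU-630736:
  Base: filing + 15 years → 3 December 2000.
  Office Delay Adjustment: +157 days → 9 May 2001.
Terminal disclaimer: TU-374077 expires on the earlier of 11 March 2005 and 9 May 2001.

2001-05-09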